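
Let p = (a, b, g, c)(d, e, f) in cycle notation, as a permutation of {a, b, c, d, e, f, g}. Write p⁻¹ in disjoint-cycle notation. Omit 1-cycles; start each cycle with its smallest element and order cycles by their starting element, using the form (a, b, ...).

(a, c, g, b)(d, f, e)

If p sends a → b within a cycle, p⁻¹ sends b → a; equivalently, reverse each cycle.
After reversing and putting each cycle's least element first, p⁻¹ = (a, c, g, b)(d, f, e).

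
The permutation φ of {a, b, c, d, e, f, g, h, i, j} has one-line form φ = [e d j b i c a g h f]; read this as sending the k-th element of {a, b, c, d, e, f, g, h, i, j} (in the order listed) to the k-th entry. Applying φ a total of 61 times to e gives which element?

i

Tracing e → i → … returns to e after 5 steps, so e lies in a 5-cycle (a e i h g).
Powers repeat with period 5 on this cycle, and 61 mod 5 = 1, so φ^61(e) = φ^1(e).
Stepping 1 place around the cycle: e → i.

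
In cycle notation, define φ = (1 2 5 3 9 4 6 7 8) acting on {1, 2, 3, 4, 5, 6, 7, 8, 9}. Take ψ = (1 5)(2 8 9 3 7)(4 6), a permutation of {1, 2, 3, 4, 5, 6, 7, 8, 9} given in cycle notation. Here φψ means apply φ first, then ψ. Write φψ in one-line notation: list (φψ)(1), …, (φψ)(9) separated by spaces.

(φψ)(x) = ψ(φ(x)). Computing each image: ψ(φ(1)) = ψ(2) = 8, ψ(φ(2)) = ψ(5) = 1, ψ(φ(3)) = ψ(9) = 3, ψ(φ(4)) = ψ(6) = 4, ψ(φ(5)) = ψ(3) = 7, ψ(φ(6)) = ψ(7) = 2, ψ(φ(7)) = ψ(8) = 9, ψ(φ(8)) = ψ(1) = 5, ψ(φ(9)) = ψ(4) = 6.
Hence φψ = [8 1 3 4 7 2 9 5 6].

8 1 3 4 7 2 9 5 6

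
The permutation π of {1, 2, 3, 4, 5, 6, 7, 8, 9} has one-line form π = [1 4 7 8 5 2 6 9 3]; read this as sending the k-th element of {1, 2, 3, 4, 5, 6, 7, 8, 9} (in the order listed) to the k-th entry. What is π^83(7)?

3

Tracing 7 → 6 → … returns to 7 after 7 steps, so 7 lies in a 7-cycle (2, 4, 8, 9, 3, 7, 6).
On a 7-cycle, π^7 is the identity, so π^83 = π^6 there (83 ≡ 6 mod 7).
Advancing 6 steps from 7: 7 → 6 → 2 → 4 → 8 → 9 → 3.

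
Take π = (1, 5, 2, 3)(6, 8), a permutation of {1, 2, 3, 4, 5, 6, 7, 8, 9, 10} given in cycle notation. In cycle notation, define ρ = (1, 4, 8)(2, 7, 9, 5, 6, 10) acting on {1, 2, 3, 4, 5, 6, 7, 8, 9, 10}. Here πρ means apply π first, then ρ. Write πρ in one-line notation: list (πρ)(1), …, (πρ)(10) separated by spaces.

6 3 4 8 7 1 9 10 5 2

Chase each element through π then ρ: 1 → 5 → 6; 2 → 3 → 3; 3 → 1 → 4; 4 → 4 → 8; 5 → 2 → 7; 6 → 8 → 1; 7 → 7 → 9; 8 → 6 → 10; 9 → 9 → 5; 10 → 10 → 2.
So πρ in one-line form is 6 3 4 8 7 1 9 10 5 2.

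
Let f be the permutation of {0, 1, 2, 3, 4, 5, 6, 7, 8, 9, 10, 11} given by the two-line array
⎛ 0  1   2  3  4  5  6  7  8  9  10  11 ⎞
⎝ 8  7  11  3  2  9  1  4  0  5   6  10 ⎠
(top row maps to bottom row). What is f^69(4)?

7

Tracing 4 → 2 → … returns to 4 after 7 steps, so 4 lies in a 7-cycle (1, 7, 4, 2, 11, 10, 6).
Since the cycle has length 7, f^69 acts on it the same as f^6 (69 mod 7 = 6).
Stepping 6 places around the cycle: 4 → 2 → 11 → 10 → 6 → 1 → 7.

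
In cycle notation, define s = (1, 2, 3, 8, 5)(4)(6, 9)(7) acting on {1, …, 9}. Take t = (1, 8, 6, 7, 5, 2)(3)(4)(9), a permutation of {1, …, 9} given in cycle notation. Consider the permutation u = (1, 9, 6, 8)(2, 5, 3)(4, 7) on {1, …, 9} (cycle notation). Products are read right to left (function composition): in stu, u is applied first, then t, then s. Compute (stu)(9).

(stu)(9) = s(t(u(9))). u(9) = 6, then t(6) = 7, then s(7) = 7, so the result is 7.

7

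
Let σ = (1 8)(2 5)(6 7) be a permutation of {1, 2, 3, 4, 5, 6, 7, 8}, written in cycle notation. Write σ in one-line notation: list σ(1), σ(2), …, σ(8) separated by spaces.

Reading each image from the cycles: 1↦8, 2↦5, 3↦3, 4↦4, 5↦2, 6↦7, 7↦6, 8↦1.
Listing these in domain order gives 8 5 3 4 2 7 6 1.

8 5 3 4 2 7 6 1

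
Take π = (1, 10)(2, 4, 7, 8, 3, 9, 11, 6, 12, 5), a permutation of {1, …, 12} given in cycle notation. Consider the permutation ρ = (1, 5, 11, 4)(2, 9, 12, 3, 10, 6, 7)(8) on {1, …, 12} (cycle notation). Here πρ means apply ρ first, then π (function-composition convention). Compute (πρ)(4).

(πρ)(4) = π(ρ(4)). ρ(4) = 1, then π(1) = 10. So (πρ)(4) = 10.

10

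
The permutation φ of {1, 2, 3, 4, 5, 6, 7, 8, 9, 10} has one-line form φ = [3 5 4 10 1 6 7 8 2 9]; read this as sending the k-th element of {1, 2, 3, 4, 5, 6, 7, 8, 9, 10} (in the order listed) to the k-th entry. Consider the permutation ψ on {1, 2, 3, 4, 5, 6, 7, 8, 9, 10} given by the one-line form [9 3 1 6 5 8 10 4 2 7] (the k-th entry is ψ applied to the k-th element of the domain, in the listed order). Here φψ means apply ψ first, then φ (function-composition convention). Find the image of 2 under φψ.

4

(φψ)(2) = φ(ψ(2)). ψ(2) = 3, then φ(3) = 4. So (φψ)(2) = 4.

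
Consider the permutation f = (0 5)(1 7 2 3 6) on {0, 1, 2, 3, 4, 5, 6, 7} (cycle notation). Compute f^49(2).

7

2 lies in the 5-cycle (1 7 2 3 6).
On a 5-cycle, f^5 is the identity, so f^49 = f^4 there (49 ≡ 4 mod 5).
Advancing 4 steps from 2: 2 → 3 → 6 → 1 → 7.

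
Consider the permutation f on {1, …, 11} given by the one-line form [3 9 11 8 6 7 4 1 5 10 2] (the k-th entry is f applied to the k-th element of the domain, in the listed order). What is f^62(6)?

Tracing 6 → 7 → … returns to 6 after 10 steps, so 6 lies in a 10-cycle (1, 3, 11, 2, 9, 5, 6, 7, 4, 8).
On a 10-cycle, f^10 is the identity, so f^62 = f^2 there (62 ≡ 2 mod 10).
Advancing 2 steps from 6: 6 → 7 → 4.

4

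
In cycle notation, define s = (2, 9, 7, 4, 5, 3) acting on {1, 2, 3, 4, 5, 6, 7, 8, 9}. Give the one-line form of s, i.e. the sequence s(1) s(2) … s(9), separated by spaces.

Reading each image from the cycles: 1→1, 2→9, 3→2, 4→5, 5→3, 6→6, 7→4, 8→8, 9→7.
Listing these in domain order gives 1 9 2 5 3 6 4 8 7.

1 9 2 5 3 6 4 8 7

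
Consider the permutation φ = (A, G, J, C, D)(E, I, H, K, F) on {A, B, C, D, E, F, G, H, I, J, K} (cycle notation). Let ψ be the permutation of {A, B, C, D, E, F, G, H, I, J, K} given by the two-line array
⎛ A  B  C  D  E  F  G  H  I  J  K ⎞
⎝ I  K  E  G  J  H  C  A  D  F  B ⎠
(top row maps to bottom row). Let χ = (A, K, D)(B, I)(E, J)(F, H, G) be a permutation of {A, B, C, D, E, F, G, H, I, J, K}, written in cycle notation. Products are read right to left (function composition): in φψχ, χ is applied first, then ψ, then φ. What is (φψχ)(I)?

F

Apply the permutations in order: χ(I) = B, then ψ(B) = K, then φ(K) = F. So (φψχ)(I) = F.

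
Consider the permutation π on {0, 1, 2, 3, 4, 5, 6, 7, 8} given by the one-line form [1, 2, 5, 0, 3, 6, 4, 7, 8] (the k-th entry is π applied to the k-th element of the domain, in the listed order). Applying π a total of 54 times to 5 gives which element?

1

Tracing 5 → 6 → … returns to 5 after 7 steps, so 5 lies in a 7-cycle (0, 1, 2, 5, 6, 4, 3).
Powers repeat with period 7 on this cycle, and 54 mod 7 = 5, so π^54(5) = π^5(5).
Advancing 5 steps from 5: 5 → 6 → 4 → 3 → 0 → 1.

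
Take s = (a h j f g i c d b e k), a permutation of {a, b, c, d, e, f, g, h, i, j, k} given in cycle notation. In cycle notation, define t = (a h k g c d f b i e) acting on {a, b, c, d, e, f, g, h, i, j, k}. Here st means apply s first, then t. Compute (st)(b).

a

s(b) = e, then t(e) = a; composing gives (st)(b) = a.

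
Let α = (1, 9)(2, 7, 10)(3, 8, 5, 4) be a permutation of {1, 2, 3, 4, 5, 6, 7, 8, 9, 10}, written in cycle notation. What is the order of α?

The cycle type of α is (4, 3, 2, 1).
The order is lcm(4, 3, 2) = 12.

12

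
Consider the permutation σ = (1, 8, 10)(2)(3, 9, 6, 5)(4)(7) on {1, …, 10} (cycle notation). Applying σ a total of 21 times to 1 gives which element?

1 lies in the 3-cycle (1, 8, 10).
Powers repeat with period 3 on this cycle, and 21 mod 3 = 0, so σ^21(1) = σ^0(1).
So σ^21(1) = 1.

1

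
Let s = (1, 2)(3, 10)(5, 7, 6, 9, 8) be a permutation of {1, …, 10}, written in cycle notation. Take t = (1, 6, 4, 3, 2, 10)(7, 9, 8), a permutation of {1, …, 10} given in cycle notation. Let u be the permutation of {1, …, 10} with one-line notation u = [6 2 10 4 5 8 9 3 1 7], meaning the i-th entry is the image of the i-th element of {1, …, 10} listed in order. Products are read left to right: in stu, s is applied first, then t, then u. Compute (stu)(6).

3

Apply the permutations in order: s(6) = 9, then t(9) = 8, then u(8) = 3. So (stu)(6) = 3.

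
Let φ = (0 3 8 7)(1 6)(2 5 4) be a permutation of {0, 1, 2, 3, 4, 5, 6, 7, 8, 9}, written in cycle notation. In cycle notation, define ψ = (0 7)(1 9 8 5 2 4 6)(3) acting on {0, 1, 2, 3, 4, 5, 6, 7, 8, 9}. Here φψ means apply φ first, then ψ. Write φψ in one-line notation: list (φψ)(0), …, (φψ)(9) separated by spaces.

(φψ)(x) = ψ(φ(x)). Computing each image: ψ(φ(0)) = ψ(3) = 3, ψ(φ(1)) = ψ(6) = 1, ψ(φ(2)) = ψ(5) = 2, ψ(φ(3)) = ψ(8) = 5, ψ(φ(4)) = ψ(2) = 4, ψ(φ(5)) = ψ(4) = 6, ψ(φ(6)) = ψ(1) = 9, ψ(φ(7)) = ψ(0) = 7, ψ(φ(8)) = ψ(7) = 0, ψ(φ(9)) = ψ(9) = 8.
Hence φψ = [3 1 2 5 4 6 9 7 0 8].

3 1 2 5 4 6 9 7 0 8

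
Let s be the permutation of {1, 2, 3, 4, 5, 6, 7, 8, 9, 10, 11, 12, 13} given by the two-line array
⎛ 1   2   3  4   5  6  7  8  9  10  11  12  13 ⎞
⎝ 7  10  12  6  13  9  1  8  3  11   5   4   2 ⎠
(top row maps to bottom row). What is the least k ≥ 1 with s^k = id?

10

The disjoint-cycle form of s has cycle lengths 5, 5, 2, 1.
Since disjoint cycles commute, ord(s) = lcm(5, 5, 2) = 10.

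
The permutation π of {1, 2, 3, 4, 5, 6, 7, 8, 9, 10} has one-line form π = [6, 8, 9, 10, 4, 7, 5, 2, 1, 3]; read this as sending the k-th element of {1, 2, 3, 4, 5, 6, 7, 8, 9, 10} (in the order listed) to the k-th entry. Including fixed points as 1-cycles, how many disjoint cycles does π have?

The cycle decomposition is (1, 6, 7, 5, 4, 10, 3, 9)(2, 8), which has 2 cycles (counting 1-cycles).

2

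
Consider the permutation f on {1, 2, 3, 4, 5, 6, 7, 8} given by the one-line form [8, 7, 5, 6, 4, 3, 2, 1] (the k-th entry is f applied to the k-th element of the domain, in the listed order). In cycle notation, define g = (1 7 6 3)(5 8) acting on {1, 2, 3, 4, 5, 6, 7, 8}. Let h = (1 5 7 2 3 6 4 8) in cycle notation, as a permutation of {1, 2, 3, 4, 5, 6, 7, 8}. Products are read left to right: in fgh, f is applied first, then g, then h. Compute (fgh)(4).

6

(fgh)(4) = h(g(f(4))). f(4) = 6, then g(6) = 3, then h(3) = 6, so the result is 6.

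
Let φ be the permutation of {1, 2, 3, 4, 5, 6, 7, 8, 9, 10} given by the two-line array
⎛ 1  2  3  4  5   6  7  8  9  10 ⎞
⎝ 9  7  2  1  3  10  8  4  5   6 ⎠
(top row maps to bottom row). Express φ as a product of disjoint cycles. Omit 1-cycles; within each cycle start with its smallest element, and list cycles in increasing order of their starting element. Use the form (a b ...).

Iterating φ from 1 gives 1 → 9 → 5 → 3 → 2 → 7 → 8 → 4 → 1; that is the 8-cycle (1 9 5 3 2 7 8 4).
Continuing from each remaining unvisited element yields (1 9 5 3 2 7 8 4)(6 10).

(1 9 5 3 2 7 8 4)(6 10)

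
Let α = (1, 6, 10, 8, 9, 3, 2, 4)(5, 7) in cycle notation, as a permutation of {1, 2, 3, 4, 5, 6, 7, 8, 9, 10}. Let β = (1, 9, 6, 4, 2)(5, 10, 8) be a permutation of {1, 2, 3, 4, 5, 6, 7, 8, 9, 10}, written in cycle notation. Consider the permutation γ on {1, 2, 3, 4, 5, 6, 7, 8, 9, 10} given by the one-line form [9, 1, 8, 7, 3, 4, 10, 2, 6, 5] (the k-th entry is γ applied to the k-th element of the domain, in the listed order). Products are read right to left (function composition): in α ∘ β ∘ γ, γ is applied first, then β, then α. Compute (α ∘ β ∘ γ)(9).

1

Apply the permutations in order: γ(9) = 6, then β(6) = 4, then α(4) = 1. So (α ∘ β ∘ γ)(9) = 1.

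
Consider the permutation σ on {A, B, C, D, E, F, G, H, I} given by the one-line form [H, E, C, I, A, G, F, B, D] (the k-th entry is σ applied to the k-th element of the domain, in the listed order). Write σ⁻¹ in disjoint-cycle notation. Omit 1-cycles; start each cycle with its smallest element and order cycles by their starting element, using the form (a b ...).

(A E B H)(D I)(F G)

The cycle decomposition of σ is (A H B E)(D I)(F G).
The inverse reverses every cycle; in canonical form, σ⁻¹ = (A E B H)(D I)(F G).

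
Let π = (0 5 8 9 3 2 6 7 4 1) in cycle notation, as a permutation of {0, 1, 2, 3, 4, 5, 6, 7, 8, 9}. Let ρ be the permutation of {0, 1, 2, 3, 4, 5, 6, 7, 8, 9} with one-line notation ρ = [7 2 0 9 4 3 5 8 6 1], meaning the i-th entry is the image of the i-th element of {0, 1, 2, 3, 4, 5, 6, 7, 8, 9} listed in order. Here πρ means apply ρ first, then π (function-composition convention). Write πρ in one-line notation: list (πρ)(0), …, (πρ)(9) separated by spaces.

For each element, apply ρ then π: 0 → 7 → 4; 1 → 2 → 6; 2 → 0 → 5; 3 → 9 → 3; 4 → 4 → 1; 5 → 3 → 2; 6 → 5 → 8; 7 → 8 → 9; 8 → 6 → 7; 9 → 1 → 0.
Collecting the images, πρ = [4 6 5 3 1 2 8 9 7 0].

4 6 5 3 1 2 8 9 7 0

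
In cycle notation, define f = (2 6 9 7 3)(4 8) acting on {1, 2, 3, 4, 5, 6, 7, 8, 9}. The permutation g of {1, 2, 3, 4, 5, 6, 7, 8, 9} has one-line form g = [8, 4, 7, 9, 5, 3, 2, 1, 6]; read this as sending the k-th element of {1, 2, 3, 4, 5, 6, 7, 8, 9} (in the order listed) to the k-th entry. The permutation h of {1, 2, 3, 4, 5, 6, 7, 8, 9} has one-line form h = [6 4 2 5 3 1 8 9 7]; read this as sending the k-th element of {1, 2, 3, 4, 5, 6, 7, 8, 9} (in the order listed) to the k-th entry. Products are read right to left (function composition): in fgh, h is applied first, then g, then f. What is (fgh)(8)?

(fgh)(8) = f(g(h(8))). h(8) = 9, then g(9) = 6, then f(6) = 9, so the result is 9.

9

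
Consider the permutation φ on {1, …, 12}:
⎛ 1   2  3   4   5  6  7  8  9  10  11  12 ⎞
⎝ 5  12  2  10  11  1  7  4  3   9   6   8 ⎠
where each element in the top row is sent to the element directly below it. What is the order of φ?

28

Decomposing into disjoint cycles gives cycle lengths 7, 4, 1.
The order of φ is the least common multiple of its cycle lengths: lcm(7, 4) = 28.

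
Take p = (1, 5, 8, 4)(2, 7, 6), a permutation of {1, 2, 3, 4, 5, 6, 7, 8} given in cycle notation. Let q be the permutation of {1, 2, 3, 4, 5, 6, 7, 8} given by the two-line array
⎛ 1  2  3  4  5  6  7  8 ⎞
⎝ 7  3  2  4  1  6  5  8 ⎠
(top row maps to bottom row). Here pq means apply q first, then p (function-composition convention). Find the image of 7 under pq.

8

First apply q: q(7) = 5, then p(5) = 8. Thus (pq)(7) = 8.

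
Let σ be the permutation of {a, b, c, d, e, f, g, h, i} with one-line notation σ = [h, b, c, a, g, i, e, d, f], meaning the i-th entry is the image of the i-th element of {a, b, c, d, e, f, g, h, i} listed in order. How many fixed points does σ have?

The fixed points (elements with σ(x) = x) are {b, c}, so there are 2.

2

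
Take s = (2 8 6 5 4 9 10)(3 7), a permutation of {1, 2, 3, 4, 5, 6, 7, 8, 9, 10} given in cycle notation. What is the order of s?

The cycle type of s is (7, 2, 1).
The order of s is the least common multiple of its cycle lengths: lcm(7, 2) = 14.

14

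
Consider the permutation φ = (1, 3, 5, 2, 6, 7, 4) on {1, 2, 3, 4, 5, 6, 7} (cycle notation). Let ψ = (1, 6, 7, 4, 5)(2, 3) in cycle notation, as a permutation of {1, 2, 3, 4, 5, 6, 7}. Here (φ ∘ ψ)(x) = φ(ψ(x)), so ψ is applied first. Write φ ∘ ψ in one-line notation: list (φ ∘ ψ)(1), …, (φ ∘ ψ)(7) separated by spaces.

(φ ∘ ψ)(x) = φ(ψ(x)). Computing each image: φ(ψ(1)) = φ(6) = 7, φ(ψ(2)) = φ(3) = 5, φ(ψ(3)) = φ(2) = 6, φ(ψ(4)) = φ(5) = 2, φ(ψ(5)) = φ(1) = 3, φ(ψ(6)) = φ(7) = 4, φ(ψ(7)) = φ(4) = 1.
Hence φ ∘ ψ = [7 5 6 2 3 4 1].

7 5 6 2 3 4 1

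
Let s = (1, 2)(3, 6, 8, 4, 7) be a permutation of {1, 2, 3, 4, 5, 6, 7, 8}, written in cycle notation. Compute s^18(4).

4 lies in the 5-cycle (3, 6, 8, 4, 7).
Powers repeat with period 5 on this cycle, and 18 mod 5 = 3, so s^18(4) = s^3(4).
Stepping 3 places around the cycle: 4 → 7 → 3 → 6.

6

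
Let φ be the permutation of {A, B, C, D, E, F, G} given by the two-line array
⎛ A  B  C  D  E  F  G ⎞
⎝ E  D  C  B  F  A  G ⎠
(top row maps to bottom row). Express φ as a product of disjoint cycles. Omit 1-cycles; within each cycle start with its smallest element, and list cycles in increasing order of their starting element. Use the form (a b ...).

Start at A and follow images: A → E → F → A, giving the cycle (A E F).
Continuing from each remaining unvisited element yields (A E F)(B D).

(A E F)(B D)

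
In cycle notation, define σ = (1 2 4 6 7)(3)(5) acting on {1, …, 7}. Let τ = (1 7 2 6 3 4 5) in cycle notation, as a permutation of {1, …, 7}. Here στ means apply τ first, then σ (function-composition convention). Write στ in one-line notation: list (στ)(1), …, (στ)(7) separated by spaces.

1 7 6 5 2 3 4

Chase each element through τ then σ: 1 → 7 → 1; 2 → 6 → 7; 3 → 4 → 6; 4 → 5 → 5; 5 → 1 → 2; 6 → 3 → 3; 7 → 2 → 4.
So στ in one-line form is 1 7 6 5 2 3 4.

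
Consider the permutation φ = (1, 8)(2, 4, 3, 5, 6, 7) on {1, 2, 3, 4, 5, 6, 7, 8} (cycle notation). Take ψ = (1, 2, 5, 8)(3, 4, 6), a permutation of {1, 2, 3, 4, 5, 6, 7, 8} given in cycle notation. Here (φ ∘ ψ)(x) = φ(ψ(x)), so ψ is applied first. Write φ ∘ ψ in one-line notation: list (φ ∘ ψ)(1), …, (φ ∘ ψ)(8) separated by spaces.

(φ ∘ ψ)(x) = φ(ψ(x)). Computing each image: φ(ψ(1)) = φ(2) = 4, φ(ψ(2)) = φ(5) = 6, φ(ψ(3)) = φ(4) = 3, φ(ψ(4)) = φ(6) = 7, φ(ψ(5)) = φ(8) = 1, φ(ψ(6)) = φ(3) = 5, φ(ψ(7)) = φ(7) = 2, φ(ψ(8)) = φ(1) = 8.
Hence φ ∘ ψ = [4 6 3 7 1 5 2 8].

4 6 3 7 1 5 2 8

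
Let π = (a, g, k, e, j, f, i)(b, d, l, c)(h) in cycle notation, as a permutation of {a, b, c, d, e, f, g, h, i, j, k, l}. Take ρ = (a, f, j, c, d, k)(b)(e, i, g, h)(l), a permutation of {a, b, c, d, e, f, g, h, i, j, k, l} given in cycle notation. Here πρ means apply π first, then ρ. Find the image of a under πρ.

π(a) = g, then ρ(g) = h; composing gives (πρ)(a) = h.

h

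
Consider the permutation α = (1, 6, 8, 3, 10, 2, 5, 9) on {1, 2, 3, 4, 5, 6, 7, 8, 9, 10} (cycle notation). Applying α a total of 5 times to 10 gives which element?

6

10 lies in the 8-cycle (1, 6, 8, 3, 10, 2, 5, 9).
Advancing 5 steps from 10: 10 → 2 → 5 → 9 → 1 → 6.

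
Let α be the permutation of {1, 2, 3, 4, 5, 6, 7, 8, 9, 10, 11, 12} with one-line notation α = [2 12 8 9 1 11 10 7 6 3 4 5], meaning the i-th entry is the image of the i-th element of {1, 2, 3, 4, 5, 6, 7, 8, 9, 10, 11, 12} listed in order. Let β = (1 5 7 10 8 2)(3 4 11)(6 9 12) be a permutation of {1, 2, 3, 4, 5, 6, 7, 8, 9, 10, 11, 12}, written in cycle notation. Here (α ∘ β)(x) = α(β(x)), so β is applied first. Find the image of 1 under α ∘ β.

β(1) = 5, then α(5) = 1; composing gives (α ∘ β)(1) = 1.

1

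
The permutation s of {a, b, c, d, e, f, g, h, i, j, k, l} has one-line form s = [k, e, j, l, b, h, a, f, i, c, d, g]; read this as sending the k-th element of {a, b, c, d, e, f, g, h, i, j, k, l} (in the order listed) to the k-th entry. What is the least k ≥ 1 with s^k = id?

Decomposing into disjoint cycles gives cycle lengths 5, 2, 2, 2, 1.
The order is lcm(5, 2, 2, 2) = 10.

10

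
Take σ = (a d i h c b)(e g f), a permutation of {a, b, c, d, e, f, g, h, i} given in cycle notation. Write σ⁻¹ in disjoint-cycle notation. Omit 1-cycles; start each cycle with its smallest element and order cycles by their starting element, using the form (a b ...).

(a b c h i d)(e f g)

Inverting a permutation written in cycle notation just reverses the order within every cycle.
After reversing and putting each cycle's least element first, σ⁻¹ = (a b c h i d)(e f g).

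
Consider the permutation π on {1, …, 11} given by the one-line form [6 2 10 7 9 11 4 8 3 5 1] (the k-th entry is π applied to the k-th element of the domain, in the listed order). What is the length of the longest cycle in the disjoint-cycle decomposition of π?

Decomposing into disjoint cycles gives (1, 6, 11)(3, 10, 5, 9)(4, 7); the longest has length 4.

4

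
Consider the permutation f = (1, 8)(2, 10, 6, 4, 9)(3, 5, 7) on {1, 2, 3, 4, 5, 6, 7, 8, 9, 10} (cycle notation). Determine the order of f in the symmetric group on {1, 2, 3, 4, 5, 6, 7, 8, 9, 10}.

The disjoint cycles have lengths 5, 3, 2.
The order is lcm(5, 3, 2) = 30.

30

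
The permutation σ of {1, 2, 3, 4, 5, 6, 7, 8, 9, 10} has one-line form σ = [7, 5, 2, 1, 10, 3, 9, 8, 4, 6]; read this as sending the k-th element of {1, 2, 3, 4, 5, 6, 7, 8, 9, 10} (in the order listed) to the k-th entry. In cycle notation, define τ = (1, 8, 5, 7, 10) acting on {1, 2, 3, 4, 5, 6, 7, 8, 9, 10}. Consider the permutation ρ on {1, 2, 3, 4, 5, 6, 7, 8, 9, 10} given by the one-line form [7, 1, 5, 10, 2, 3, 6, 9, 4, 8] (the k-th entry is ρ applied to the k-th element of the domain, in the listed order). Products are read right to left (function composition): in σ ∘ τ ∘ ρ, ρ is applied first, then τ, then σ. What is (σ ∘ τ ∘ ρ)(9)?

1

(σ ∘ τ ∘ ρ)(9) = σ(τ(ρ(9))). ρ(9) = 4, then τ(4) = 4, then σ(4) = 1, so the result is 1.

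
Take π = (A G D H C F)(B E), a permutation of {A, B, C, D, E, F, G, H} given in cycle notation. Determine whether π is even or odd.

even

The cycle lengths are 6, 2.
A cycle is odd iff its length is even; π has 2 even-length cycles, so sgn(π) = (−1)^2 and π is even.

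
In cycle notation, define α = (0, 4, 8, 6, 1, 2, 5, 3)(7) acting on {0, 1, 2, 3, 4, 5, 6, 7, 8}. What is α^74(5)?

5 lies in the 8-cycle (0, 4, 8, 6, 1, 2, 5, 3).
Powers repeat with period 8 on this cycle, and 74 mod 8 = 2, so α^74(5) = α^2(5).
Advancing 2 steps from 5: 5 → 3 → 0.

0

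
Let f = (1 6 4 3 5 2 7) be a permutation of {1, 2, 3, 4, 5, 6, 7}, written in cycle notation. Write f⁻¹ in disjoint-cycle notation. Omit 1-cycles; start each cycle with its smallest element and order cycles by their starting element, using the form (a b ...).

(1 7 2 5 3 4 6)

Inverting a permutation written in cycle notation just reverses the order within every cycle.
After reversing and putting each cycle's least element first, f⁻¹ = (1 7 2 5 3 4 6).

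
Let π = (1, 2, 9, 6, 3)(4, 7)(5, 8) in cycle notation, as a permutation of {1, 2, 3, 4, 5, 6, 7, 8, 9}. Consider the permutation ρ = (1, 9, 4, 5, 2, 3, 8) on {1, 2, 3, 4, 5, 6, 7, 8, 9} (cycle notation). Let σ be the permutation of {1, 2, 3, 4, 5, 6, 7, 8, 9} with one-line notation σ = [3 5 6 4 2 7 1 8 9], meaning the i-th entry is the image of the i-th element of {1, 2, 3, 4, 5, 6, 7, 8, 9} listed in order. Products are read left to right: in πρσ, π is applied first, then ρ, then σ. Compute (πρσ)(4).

Apply the permutations in order: π(4) = 7, then ρ(7) = 7, then σ(7) = 1. So (πρσ)(4) = 1.

1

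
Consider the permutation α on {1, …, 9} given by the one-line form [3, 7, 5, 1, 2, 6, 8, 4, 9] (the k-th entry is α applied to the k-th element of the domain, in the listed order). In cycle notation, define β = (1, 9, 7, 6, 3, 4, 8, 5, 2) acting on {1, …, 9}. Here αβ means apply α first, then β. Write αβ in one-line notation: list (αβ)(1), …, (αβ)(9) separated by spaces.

(αβ)(x) = β(α(x)). Computing each image: β(α(1)) = β(3) = 4, β(α(2)) = β(7) = 6, β(α(3)) = β(5) = 2, β(α(4)) = β(1) = 9, β(α(5)) = β(2) = 1, β(α(6)) = β(6) = 3, β(α(7)) = β(8) = 5, β(α(8)) = β(4) = 8, β(α(9)) = β(9) = 7.
Hence αβ = [4 6 2 9 1 3 5 8 7].

4 6 2 9 1 3 5 8 7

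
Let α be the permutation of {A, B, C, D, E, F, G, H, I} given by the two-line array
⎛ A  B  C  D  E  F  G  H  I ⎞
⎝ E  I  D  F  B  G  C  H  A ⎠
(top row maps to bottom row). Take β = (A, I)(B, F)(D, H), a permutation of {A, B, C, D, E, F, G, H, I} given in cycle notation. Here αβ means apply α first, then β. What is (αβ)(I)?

First apply α: α(I) = A, then β(A) = I. Thus (αβ)(I) = I.

I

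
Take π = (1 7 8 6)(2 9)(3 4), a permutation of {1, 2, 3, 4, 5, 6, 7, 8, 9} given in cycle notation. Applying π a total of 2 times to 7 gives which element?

7 lies in the 4-cycle (1 7 8 6).
Stepping 2 places around the cycle: 7 → 8 → 6.

6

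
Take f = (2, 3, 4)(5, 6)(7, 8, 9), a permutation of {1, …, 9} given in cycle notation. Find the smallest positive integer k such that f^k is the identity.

The cycle type of f is (3, 3, 2, 1).
The order is lcm(3, 3, 2) = 6.

6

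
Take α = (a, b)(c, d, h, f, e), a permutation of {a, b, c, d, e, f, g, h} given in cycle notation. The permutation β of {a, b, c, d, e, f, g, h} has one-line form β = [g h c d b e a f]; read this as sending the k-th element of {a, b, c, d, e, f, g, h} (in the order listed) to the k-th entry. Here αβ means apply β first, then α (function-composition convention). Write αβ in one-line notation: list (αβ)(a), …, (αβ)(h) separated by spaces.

g f d h a c b e

For each element, apply β then α: a → g → g; b → h → f; c → c → d; d → d → h; e → b → a; f → e → c; g → a → b; h → f → e.
So αβ in one-line form is g f d h a c b e.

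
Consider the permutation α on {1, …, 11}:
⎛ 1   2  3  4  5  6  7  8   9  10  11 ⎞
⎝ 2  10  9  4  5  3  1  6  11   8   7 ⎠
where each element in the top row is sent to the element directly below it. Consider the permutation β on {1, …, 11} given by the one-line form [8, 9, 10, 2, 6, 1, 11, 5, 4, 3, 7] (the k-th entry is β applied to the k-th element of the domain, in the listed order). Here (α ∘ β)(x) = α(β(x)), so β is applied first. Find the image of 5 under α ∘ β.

First apply β: β(5) = 6, then α(6) = 3. Thus (α ∘ β)(5) = 3.

3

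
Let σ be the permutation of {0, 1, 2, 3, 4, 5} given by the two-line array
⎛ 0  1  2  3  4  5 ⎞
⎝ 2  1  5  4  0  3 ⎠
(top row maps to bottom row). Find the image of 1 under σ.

The entry below 1 in the array is 1, so σ(1) = 1.

1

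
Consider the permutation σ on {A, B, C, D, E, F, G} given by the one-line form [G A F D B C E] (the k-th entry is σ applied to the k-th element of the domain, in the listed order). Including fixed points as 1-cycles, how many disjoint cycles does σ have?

The cycle decomposition is (A G E B)(C F)(D), which has 3 cycles (counting 1-cycles).

3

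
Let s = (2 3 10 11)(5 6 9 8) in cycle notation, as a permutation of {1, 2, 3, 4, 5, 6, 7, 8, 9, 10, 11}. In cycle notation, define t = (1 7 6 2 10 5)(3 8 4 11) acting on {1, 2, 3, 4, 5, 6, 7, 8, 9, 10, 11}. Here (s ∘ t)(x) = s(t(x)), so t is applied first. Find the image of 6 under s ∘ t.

3

t(6) = 2, then s(2) = 3; composing gives (s ∘ t)(6) = 3.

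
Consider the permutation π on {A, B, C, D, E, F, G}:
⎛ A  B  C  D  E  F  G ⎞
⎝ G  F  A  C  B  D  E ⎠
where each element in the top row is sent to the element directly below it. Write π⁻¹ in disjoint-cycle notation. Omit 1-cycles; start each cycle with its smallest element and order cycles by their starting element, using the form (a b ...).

(A C D F B E G)

First write π in disjoint cycles: (A G E B F D C).
Reversing each cycle (and rotating so the smallest element leads) gives π⁻¹ = (A C D F B E G).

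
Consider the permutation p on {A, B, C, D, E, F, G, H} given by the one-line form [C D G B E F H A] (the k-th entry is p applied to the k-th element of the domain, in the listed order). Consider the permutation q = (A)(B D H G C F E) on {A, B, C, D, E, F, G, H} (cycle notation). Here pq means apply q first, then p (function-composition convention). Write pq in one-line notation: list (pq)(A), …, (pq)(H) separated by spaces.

For each element, apply q then p: A → A → C; B → D → B; C → F → F; D → H → A; E → B → D; F → E → E; G → C → G; H → G → H.
So pq in one-line form is C B F A D E G H.

C B F A D E G H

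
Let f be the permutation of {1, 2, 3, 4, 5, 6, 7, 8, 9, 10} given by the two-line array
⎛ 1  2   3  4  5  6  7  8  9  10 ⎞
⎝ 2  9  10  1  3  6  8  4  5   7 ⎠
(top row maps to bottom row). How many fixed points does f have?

1

The fixed points (elements with f(x) = x) are {6}, so there is 1.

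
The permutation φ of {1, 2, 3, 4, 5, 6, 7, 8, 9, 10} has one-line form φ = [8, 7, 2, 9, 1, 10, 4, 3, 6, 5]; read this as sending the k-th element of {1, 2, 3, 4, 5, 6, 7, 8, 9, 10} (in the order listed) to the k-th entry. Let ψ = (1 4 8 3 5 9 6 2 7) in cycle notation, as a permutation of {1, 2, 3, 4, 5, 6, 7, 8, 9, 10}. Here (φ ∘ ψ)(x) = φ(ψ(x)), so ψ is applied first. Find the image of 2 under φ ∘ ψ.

(φ ∘ ψ)(2) = φ(ψ(2)). ψ(2) = 7, then φ(7) = 4. So (φ ∘ ψ)(2) = 4.

4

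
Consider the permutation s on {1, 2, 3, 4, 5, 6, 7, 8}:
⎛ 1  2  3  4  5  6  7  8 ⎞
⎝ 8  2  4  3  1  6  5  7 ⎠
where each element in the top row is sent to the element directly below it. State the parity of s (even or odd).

In disjoint-cycle form the cycle lengths are 4, 2, 1, 1.
A cycle is odd iff its length is even; s has 2 even-length cycles, so sgn(s) = (−1)^2 and s is even.

even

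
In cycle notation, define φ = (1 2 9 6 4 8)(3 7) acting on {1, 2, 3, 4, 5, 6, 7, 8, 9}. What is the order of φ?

The disjoint cycles have lengths 6, 2, 1.
The order of φ is the least common multiple of its cycle lengths: lcm(6, 2) = 6.

6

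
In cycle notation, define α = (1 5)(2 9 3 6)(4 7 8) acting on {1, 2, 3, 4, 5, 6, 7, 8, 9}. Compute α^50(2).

3

2 lies in the 4-cycle (2 9 3 6).
On a 4-cycle, α^4 is the identity, so α^50 = α^2 there (50 ≡ 2 mod 4).
Stepping 2 places around the cycle: 2 → 9 → 3.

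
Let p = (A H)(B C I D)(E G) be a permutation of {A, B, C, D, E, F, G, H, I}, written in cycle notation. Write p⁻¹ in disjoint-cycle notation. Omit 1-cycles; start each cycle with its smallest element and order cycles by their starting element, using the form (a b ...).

If p sends a → b within a cycle, p⁻¹ sends b → a; equivalently, reverse each cycle.
After reversing and putting each cycle's least element first, p⁻¹ = (A H)(B D I C)(E G).

(A H)(B D I C)(E G)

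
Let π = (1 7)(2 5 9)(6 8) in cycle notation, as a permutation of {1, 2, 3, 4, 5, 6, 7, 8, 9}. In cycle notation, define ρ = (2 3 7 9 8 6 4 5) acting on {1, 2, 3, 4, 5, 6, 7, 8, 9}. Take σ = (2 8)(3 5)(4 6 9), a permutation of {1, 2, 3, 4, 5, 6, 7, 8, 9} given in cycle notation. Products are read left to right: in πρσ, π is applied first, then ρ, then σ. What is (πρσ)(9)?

5

Chase 9: π(9) = 2; ρ(2) = 3; σ(3) = 5. Hence (πρσ)(9) = 5.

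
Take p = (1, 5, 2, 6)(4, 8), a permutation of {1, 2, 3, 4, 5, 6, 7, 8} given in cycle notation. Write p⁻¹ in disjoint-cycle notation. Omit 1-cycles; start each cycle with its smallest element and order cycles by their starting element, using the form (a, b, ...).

Inverting a permutation written in cycle notation just reverses the order within every cycle.
After reversing and putting each cycle's least element first, p⁻¹ = (1, 6, 2, 5)(4, 8).

(1, 6, 2, 5)(4, 8)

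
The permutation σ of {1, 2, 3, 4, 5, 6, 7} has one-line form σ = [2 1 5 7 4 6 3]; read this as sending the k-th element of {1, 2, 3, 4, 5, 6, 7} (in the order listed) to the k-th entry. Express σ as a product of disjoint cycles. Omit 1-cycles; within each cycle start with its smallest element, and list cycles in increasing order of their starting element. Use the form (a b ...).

From 1: 1 → 2 → 1, closing the cycle (1 2).
Repeating from the next unused element and collecting all non-trivial cycles gives (1 2)(3 5 4 7).

(1 2)(3 5 4 7)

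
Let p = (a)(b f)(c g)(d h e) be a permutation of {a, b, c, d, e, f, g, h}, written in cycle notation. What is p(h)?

e

Within (d h e), h ↦ e.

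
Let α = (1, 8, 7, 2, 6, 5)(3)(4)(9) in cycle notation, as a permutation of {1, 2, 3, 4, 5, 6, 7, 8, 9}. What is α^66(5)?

5 lies in the 6-cycle (1, 8, 7, 2, 6, 5).
On a 6-cycle, α^6 is the identity, so α^66 = α^0 there (66 ≡ 0 mod 6).
So α^66(5) = 5.

5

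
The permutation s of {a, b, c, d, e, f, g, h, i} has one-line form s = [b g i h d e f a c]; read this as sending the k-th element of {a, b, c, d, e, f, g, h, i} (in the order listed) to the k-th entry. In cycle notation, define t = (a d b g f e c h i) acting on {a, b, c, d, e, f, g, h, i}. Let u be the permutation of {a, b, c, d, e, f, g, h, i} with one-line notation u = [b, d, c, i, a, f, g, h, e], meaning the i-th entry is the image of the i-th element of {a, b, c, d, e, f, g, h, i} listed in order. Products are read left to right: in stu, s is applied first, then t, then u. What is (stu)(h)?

Chase h: s(h) = a; t(a) = d; u(d) = i. Hence (stu)(h) = i.

i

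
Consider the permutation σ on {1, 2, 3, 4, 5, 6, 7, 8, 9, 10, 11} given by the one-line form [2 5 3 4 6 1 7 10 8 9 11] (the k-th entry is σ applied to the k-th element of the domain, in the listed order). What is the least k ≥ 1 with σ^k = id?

12

The disjoint-cycle form of σ has cycle lengths 4, 3, 1, 1, 1, 1.
The order of σ is the least common multiple of its cycle lengths: lcm(4, 3) = 12.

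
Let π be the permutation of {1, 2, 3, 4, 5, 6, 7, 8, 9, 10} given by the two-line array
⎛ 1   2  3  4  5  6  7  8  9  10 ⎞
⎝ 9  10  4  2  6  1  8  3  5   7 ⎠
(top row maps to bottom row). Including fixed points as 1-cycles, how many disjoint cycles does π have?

The cycle decomposition is (1 9 5 6)(2 10 7 8 3 4), which has 2 cycles (counting 1-cycles).

2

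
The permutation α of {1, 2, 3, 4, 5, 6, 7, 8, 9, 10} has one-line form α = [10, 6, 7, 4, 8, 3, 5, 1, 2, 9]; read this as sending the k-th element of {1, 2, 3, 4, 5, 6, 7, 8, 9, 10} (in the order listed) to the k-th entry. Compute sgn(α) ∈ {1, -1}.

In disjoint-cycle form the cycle lengths are 9, 1.
A cycle is odd iff its length is even; α has 0 even-length cycles, so sgn(α) = (−1)^0 and α is even.

1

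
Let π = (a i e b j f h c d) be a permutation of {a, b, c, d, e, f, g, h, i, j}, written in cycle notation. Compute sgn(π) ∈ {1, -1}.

The cycle lengths are 9, 1.
A cycle of length ℓ contributes ℓ−1 transpositions, so π is a product of 8 transpositions — even.

1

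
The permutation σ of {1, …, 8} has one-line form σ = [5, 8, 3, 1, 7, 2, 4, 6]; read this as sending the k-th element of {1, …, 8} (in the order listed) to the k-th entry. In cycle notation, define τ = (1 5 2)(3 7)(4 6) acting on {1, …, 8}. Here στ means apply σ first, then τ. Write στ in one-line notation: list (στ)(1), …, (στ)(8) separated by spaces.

Chase each element through σ then τ: 1 → 5 → 2; 2 → 8 → 8; 3 → 3 → 7; 4 → 1 → 5; 5 → 7 → 3; 6 → 2 → 1; 7 → 4 → 6; 8 → 6 → 4.
So στ in one-line form is 2 8 7 5 3 1 6 4.

2 8 7 5 3 1 6 4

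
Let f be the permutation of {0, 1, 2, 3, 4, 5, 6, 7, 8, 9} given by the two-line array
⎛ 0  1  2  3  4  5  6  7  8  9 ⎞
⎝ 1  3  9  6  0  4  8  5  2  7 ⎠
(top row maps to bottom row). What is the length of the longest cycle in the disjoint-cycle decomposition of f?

Decomposing into disjoint cycles gives (0 1 3 6 8 2 9 7 5 4); the longest has length 10.

10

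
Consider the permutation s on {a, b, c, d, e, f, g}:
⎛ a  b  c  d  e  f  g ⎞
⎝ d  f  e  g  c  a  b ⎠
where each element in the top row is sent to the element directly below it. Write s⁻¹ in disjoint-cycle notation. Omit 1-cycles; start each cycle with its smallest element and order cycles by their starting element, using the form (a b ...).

The cycle decomposition of s is (a d g b f)(c e).
Reversing each cycle (and rotating so the smallest element leads) gives s⁻¹ = (a f b g d)(c e).

(a f b g d)(c e)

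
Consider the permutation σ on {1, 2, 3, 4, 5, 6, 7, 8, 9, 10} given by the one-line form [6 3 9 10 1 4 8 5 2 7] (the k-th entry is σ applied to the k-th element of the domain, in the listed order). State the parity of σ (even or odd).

even

In disjoint-cycle form the cycle lengths are 7, 3.
A cycle of length ℓ contributes ℓ−1 transpositions, so σ is a product of 6 + 2 = 8 transpositions — even.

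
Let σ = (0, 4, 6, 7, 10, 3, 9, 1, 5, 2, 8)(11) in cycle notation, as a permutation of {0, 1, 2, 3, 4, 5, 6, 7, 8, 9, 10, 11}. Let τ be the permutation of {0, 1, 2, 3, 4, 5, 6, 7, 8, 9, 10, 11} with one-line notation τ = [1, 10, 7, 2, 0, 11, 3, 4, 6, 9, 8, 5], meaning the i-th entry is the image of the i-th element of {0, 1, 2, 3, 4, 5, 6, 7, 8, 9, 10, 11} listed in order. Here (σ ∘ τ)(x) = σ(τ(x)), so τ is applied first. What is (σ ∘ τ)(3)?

8

First apply τ: τ(3) = 2, then σ(2) = 8. Thus (σ ∘ τ)(3) = 8.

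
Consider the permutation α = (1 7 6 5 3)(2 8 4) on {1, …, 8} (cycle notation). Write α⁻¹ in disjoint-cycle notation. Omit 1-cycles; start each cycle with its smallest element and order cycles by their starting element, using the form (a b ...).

Inverting a permutation written in cycle notation just reverses the order within every cycle.
After reversing and putting each cycle's least element first, α⁻¹ = (1 3 5 6 7)(2 4 8).

(1 3 5 6 7)(2 4 8)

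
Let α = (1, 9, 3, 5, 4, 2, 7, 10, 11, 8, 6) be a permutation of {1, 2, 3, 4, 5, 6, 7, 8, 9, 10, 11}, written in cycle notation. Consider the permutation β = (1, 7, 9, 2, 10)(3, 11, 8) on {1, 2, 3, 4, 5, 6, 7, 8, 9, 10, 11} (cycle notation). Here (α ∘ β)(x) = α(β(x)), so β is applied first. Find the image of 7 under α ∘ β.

3

β(7) = 9, then α(9) = 3; composing gives (α ∘ β)(7) = 3.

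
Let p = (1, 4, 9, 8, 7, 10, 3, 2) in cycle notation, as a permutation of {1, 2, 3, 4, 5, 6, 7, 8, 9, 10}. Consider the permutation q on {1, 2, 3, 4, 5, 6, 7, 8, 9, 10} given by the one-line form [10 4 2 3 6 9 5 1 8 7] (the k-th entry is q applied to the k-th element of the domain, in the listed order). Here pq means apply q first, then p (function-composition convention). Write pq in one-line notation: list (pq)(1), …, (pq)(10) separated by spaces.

3 9 1 2 6 8 5 4 7 10

(pq)(x) = p(q(x)). Computing each image: p(q(1)) = p(10) = 3, p(q(2)) = p(4) = 9, p(q(3)) = p(2) = 1, p(q(4)) = p(3) = 2, p(q(5)) = p(6) = 6, p(q(6)) = p(9) = 8, p(q(7)) = p(5) = 5, p(q(8)) = p(1) = 4, p(q(9)) = p(8) = 7, p(q(10)) = p(7) = 10.
Hence pq = [3 9 1 2 6 8 5 4 7 10].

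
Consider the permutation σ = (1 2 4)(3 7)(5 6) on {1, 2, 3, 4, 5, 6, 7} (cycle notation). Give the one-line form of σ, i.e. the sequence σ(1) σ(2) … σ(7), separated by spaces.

Reading each image from the cycles: 1→2, 2→4, 3→7, 4→1, 5→6, 6→5, 7→3.
So the one-line form is 2 4 7 1 6 5 3.

2 4 7 1 6 5 3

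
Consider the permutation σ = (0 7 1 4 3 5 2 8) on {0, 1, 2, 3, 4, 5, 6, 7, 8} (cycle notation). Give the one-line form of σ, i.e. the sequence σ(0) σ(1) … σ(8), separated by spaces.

7 4 8 5 3 2 6 1 0

Image by image: 0↦7, 1↦4, 2↦8, 3↦5, 4↦3, 5↦2, 6↦6, 7↦1, 8↦0.
Listing these in domain order gives 7 4 8 5 3 2 6 1 0.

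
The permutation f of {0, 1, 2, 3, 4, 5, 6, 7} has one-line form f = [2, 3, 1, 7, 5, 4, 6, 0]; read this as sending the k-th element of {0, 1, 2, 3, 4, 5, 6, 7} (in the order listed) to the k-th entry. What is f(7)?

7 is element number 8 of the domain, and entry number 8 of the one-line form is 0, so f(7) = 0.

0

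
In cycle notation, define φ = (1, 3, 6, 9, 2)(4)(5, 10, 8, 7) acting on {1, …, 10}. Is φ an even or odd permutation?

The cycle lengths are 5, 4, 1.
A cycle of length ℓ contributes ℓ−1 transpositions, so φ is a product of 4 + 3 = 7 transpositions — odd.

odd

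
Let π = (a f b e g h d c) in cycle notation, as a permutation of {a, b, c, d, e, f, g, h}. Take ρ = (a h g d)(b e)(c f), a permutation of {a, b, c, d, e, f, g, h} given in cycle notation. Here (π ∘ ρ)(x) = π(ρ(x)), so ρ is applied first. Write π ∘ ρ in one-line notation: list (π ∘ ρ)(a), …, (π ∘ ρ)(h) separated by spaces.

(π ∘ ρ)(x) = π(ρ(x)). Computing each image: π(ρ(a)) = π(h) = d, π(ρ(b)) = π(e) = g, π(ρ(c)) = π(f) = b, π(ρ(d)) = π(a) = f, π(ρ(e)) = π(b) = e, π(ρ(f)) = π(c) = a, π(ρ(g)) = π(d) = c, π(ρ(h)) = π(g) = h.
Hence π ∘ ρ = [d g b f e a c h].

d g b f e a c h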